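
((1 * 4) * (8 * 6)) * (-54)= -10368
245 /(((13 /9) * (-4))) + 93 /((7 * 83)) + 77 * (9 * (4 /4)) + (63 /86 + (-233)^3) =-16432109726593 /1299116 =-12648685.51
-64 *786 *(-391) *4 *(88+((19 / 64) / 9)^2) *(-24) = -1495481558429 / 9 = -166164617603.22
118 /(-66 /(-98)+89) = 2891 /2197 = 1.32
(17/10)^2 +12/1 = 1489/100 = 14.89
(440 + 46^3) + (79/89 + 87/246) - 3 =713556413/7298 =97774.24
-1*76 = -76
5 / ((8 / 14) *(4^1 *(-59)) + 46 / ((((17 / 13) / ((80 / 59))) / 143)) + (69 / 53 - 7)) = 1860565 / 2485753082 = 0.00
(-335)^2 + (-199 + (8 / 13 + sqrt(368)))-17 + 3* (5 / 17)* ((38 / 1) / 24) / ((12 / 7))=4* sqrt(23) + 1188206645 / 10608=112029.61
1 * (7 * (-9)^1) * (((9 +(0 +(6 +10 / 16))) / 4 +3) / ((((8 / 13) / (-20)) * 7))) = 2020.08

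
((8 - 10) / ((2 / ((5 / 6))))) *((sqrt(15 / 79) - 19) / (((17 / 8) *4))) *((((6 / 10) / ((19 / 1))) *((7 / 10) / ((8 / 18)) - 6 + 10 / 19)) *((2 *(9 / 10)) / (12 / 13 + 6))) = -0.06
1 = 1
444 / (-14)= -222 / 7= -31.71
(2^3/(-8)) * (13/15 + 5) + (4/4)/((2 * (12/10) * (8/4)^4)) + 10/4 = -1069/320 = -3.34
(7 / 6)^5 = 16807 / 7776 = 2.16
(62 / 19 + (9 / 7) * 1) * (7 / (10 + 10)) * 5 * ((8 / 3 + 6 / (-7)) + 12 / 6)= 12100 / 399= 30.33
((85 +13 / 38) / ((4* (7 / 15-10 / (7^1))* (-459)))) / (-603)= -37835 / 472120056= -0.00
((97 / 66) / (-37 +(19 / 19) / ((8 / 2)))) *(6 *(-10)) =3880 / 1617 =2.40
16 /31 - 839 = -25993 /31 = -838.48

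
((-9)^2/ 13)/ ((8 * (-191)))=-0.00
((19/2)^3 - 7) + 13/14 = 851.30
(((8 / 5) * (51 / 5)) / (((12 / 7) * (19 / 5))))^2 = 6.28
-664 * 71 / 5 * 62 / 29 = -20158.12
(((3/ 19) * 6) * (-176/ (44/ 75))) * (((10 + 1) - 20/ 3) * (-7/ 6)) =27300/ 19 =1436.84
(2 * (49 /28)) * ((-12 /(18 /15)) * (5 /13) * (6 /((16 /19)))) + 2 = -93.91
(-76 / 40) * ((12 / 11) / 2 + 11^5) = -33659773 / 110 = -305997.94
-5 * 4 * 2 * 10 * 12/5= -960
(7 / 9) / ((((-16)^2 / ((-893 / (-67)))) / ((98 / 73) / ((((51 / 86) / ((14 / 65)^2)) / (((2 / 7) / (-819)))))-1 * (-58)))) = 333620580522313 / 142047270518400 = 2.35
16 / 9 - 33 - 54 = -767 / 9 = -85.22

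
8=8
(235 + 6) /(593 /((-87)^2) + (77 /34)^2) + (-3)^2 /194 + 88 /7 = 3644312000107 /61873344022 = 58.90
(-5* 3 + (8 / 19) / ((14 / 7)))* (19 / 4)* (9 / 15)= -843 / 20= -42.15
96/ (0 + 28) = 24/ 7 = 3.43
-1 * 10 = -10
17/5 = 3.40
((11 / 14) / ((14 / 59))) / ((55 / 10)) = 59 / 98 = 0.60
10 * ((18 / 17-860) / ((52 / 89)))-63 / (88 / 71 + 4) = -403198691 / 27404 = -14713.13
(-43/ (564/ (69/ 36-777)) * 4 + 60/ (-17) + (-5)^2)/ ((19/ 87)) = 215081719/ 182172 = 1180.65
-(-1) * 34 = 34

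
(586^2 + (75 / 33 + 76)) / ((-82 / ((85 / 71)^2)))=-27297617825 / 4546982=-6003.46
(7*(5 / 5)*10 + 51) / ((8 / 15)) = 1815 / 8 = 226.88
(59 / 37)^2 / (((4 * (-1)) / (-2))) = 3481 / 2738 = 1.27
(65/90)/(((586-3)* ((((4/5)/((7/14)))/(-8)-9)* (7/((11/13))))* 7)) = -5/2150316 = -0.00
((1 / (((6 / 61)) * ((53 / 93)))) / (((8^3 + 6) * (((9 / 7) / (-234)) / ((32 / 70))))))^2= 38676728896 / 4710763225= 8.21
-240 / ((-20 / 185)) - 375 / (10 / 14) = 1695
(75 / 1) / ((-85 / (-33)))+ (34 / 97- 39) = -15718 / 1649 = -9.53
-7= -7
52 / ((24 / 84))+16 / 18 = 1646 / 9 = 182.89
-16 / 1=-16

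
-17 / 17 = -1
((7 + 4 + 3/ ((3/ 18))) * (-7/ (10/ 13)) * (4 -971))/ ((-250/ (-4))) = 2551913/ 625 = 4083.06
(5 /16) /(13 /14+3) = 7 /88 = 0.08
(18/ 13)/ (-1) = -18/ 13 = -1.38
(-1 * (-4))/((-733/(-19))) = 76/733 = 0.10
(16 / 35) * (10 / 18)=16 / 63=0.25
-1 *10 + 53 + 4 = 47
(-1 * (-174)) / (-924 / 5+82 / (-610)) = -366 / 389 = -0.94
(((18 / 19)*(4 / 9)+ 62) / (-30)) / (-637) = 593 / 181545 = 0.00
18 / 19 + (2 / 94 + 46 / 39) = 74813 / 34827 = 2.15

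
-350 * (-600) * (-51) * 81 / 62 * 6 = -2602530000 / 31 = -83952580.65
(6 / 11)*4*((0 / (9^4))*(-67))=0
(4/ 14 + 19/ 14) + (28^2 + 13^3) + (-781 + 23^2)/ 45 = 208393/ 70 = 2977.04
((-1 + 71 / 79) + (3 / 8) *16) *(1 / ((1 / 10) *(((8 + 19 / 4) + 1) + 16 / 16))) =18640 / 4661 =4.00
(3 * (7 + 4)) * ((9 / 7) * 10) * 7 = 2970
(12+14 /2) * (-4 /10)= -38 /5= -7.60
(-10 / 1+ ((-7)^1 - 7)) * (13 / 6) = -52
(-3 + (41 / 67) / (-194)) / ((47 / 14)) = -273245 / 305453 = -0.89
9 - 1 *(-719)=728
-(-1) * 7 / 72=7 / 72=0.10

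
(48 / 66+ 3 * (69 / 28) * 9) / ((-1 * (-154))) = 20717 / 47432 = 0.44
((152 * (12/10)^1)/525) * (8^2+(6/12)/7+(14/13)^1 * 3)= 1861848/79625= 23.38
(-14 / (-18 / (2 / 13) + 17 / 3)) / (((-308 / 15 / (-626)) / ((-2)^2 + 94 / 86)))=3084615 / 157982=19.53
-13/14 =-0.93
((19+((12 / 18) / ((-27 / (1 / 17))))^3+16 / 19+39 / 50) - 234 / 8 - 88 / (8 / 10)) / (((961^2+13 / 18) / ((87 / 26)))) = -17066334076673101 / 39705862101207108300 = -0.00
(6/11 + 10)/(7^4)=116/26411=0.00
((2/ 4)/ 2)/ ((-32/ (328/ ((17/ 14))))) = -287/ 136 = -2.11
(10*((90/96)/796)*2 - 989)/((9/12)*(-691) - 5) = 449843/238004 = 1.89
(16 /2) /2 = 4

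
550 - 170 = 380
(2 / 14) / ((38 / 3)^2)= 9 / 10108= 0.00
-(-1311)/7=1311/7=187.29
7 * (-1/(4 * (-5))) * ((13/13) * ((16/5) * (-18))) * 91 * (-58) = 2660112/25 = 106404.48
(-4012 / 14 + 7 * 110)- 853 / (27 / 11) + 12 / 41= 1055435 / 7749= 136.20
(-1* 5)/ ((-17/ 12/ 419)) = 25140/ 17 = 1478.82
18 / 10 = 9 / 5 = 1.80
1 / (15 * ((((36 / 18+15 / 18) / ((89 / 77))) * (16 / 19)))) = 0.03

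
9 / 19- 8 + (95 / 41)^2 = -68908 / 31939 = -2.16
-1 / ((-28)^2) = -1 / 784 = -0.00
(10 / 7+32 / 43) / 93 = 218 / 9331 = 0.02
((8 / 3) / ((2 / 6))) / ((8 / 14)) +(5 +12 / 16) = 79 / 4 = 19.75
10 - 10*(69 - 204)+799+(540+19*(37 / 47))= 127556 / 47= 2713.96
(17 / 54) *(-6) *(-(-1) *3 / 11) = -17 / 33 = -0.52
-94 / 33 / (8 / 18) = -141 / 22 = -6.41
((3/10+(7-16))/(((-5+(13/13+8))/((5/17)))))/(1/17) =-87/8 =-10.88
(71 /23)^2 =5041 /529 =9.53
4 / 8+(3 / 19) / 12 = 39 / 76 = 0.51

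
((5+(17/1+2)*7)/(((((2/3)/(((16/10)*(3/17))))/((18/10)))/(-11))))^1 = -491832/425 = -1157.25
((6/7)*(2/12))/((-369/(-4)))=4/2583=0.00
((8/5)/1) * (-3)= -24/5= -4.80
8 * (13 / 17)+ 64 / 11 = 2232 / 187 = 11.94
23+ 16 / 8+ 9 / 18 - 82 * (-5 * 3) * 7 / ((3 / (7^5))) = 96472231 / 2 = 48236115.50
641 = 641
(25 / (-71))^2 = 625 / 5041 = 0.12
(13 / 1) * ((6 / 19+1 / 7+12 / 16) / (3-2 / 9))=75231 / 13300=5.66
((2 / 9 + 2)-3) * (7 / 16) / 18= -49 / 2592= -0.02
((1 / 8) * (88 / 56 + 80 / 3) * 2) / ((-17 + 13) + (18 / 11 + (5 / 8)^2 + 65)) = 104368 / 931791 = 0.11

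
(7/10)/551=7/5510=0.00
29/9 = 3.22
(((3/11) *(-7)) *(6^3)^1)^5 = -1920282965691826176/161051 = -11923446397053.27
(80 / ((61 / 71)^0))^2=6400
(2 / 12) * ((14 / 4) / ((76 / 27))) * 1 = 63 / 304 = 0.21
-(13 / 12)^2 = -169 / 144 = -1.17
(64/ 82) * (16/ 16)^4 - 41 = -1649/ 41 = -40.22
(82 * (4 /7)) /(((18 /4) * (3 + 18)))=0.50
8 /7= 1.14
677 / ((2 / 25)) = 16925 / 2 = 8462.50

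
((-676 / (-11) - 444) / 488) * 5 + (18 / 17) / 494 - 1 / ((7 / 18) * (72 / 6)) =-162975221 / 39445406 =-4.13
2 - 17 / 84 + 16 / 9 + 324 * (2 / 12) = 14509 / 252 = 57.58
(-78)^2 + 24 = 6108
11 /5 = 2.20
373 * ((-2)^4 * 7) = 41776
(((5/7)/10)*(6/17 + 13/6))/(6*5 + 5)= 257/49980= 0.01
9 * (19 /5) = 171 /5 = 34.20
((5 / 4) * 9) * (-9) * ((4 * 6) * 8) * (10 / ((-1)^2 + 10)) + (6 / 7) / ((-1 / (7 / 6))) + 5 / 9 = -1749644 / 99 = -17673.17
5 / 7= 0.71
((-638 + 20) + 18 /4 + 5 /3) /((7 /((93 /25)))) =-113801 /350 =-325.15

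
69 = 69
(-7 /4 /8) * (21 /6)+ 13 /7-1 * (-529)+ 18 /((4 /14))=265705 /448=593.09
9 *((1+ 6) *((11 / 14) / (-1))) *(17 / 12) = -561 / 8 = -70.12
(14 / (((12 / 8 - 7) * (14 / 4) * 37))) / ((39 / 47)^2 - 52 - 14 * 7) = 17672 / 134240403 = 0.00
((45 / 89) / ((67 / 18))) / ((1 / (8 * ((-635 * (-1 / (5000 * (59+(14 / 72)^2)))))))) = 26663904 / 11406175475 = 0.00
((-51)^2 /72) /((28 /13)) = 3757 /224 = 16.77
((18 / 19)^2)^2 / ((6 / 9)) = 157464 / 130321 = 1.21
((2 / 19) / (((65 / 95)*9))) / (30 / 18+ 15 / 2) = 4 / 2145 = 0.00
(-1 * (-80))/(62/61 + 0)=2440/31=78.71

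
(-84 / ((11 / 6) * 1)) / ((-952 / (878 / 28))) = 3951 / 2618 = 1.51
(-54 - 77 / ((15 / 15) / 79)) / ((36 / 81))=-55233 / 4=-13808.25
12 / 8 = 3 / 2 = 1.50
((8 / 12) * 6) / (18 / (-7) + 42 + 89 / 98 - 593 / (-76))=14896 / 179271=0.08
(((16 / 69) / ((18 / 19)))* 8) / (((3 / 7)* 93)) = 8512 / 173259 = 0.05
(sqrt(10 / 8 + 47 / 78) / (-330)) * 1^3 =-0.00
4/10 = 2/5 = 0.40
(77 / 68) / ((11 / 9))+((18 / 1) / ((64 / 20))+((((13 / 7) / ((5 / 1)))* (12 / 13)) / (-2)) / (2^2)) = 30981 / 4760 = 6.51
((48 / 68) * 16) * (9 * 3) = 5184 / 17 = 304.94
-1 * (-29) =29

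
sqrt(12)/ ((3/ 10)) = 20 *sqrt(3)/ 3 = 11.55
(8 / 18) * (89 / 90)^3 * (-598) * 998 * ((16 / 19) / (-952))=420728319076 / 1854302625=226.89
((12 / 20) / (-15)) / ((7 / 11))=-11 / 175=-0.06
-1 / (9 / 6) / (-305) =2 / 915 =0.00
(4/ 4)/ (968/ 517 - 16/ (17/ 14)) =-799/ 9032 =-0.09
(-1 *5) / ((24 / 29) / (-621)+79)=-30015 / 474229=-0.06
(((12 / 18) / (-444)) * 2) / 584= -1 / 194472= -0.00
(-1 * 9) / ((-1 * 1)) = 9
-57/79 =-0.72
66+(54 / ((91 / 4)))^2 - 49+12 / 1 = 286805 / 8281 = 34.63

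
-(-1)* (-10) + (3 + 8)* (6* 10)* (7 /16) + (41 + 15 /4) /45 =25177 /90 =279.74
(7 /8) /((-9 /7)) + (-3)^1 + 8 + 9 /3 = 527 /72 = 7.32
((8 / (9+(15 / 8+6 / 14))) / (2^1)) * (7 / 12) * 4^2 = 6272 / 1899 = 3.30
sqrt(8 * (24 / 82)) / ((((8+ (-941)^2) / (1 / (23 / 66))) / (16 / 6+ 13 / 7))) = 760 * sqrt(246) / 531373899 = 0.00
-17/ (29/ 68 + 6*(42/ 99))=-12716/ 2223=-5.72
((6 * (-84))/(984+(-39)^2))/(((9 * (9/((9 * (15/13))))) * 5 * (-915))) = 56/9932325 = 0.00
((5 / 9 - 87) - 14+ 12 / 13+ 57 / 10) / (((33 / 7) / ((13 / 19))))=-768397 / 56430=-13.62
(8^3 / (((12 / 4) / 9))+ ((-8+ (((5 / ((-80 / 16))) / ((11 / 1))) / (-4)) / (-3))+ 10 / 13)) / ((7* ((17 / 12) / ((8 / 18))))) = 88180 / 1287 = 68.52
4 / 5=0.80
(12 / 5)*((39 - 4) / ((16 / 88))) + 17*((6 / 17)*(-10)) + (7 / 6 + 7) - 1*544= -803 / 6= -133.83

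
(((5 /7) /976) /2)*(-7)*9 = -45 /1952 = -0.02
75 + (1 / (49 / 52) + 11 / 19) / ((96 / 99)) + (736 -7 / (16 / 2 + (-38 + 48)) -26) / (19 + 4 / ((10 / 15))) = 704344583 / 6703200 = 105.08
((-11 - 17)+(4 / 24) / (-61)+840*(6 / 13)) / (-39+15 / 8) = -6845612 / 706563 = -9.69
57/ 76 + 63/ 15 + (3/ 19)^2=35919/ 7220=4.97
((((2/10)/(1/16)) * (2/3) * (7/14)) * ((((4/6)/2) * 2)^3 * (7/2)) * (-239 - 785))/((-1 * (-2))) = -229376/405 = -566.36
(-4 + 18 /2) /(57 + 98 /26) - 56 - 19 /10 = -22838 /395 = -57.82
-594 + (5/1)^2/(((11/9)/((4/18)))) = -6484/11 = -589.45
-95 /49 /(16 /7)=-95 /112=-0.85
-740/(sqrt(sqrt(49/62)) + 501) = -740/(62^(3/4) * (62 * sqrt(7))/3844 + 501) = -1.47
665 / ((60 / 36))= 399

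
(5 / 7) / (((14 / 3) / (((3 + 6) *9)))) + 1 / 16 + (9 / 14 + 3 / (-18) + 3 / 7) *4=37819 / 2352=16.08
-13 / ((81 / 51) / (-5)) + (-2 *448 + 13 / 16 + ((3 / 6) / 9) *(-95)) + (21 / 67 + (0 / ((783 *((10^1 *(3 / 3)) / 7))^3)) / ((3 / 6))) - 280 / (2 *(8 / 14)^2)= -37279175 / 28944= -1287.98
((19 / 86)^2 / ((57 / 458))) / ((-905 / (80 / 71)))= -34808 / 71284497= -0.00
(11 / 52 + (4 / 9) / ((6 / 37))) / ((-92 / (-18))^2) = 12435 / 110032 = 0.11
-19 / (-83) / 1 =19 / 83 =0.23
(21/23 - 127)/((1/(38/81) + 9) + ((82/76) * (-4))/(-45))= -11.23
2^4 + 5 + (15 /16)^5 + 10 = 33265231 /1048576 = 31.72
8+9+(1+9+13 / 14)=391 / 14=27.93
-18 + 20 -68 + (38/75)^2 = -369806/5625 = -65.74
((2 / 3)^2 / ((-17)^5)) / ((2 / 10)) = -20 / 12778713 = -0.00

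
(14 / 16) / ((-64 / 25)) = -175 / 512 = -0.34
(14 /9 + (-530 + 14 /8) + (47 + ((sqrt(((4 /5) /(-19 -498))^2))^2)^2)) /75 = -771097649386333909 /120560753566687500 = -6.40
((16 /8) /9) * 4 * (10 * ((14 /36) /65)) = 0.05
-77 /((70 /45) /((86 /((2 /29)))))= -123453 /2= -61726.50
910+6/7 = 6376/7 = 910.86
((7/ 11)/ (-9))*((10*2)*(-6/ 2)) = 140/ 33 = 4.24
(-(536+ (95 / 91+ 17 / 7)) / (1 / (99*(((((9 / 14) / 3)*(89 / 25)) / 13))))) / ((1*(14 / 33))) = -10705602897 / 1449175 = -7387.38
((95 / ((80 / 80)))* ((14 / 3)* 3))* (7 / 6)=4655 / 3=1551.67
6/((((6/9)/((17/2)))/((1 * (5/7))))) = 765/14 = 54.64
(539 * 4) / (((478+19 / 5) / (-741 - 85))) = -809480 / 219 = -3696.26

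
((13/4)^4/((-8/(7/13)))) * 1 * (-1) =15379/2048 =7.51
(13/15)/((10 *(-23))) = -13/3450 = -0.00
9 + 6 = 15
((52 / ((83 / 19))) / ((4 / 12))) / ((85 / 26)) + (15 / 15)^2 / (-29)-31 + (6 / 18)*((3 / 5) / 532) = -2188949689 / 108844540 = -20.11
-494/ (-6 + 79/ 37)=1406/ 11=127.82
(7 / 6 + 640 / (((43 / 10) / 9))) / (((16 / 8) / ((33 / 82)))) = 3804911 / 14104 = 269.78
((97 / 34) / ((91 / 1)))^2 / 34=9409 / 325476424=0.00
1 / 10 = 0.10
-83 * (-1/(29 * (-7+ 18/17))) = -0.48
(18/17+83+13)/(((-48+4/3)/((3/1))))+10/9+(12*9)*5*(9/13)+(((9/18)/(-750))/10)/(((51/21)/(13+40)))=25668186217/69615000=368.72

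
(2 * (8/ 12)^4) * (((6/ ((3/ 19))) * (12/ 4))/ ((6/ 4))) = 2432/ 81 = 30.02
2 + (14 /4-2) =7 /2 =3.50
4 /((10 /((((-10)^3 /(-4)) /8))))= 25 /2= 12.50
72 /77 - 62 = -4702 /77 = -61.06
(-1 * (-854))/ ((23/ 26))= 22204/ 23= 965.39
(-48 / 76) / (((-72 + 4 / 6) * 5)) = 18 / 10165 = 0.00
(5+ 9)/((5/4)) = 56/5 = 11.20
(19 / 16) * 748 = 3553 / 4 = 888.25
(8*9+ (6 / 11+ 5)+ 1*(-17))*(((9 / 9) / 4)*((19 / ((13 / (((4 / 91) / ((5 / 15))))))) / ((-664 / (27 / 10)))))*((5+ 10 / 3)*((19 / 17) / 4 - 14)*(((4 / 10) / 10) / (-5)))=-159383457 / 14689074400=-0.01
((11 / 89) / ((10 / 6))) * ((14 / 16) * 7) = 0.45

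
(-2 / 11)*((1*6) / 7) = -0.16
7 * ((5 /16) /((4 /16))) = 35 /4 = 8.75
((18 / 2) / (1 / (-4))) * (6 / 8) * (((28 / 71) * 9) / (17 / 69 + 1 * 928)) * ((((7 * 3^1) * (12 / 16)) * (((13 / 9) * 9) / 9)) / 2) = -10680579 / 9094958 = -1.17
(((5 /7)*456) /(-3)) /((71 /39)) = -29640 /497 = -59.64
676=676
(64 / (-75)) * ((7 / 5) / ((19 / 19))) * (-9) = 1344 / 125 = 10.75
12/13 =0.92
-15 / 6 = -5 / 2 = -2.50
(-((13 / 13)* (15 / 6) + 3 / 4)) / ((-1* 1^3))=13 / 4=3.25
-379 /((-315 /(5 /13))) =379 /819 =0.46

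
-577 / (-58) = 9.95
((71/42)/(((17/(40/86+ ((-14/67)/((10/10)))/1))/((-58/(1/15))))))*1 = -7597710/342839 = -22.16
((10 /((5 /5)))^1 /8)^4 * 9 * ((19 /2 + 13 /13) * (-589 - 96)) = -80915625 /512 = -158038.33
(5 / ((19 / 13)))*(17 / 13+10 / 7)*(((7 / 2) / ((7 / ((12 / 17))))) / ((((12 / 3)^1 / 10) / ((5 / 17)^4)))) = 0.06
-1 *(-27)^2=-729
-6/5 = -1.20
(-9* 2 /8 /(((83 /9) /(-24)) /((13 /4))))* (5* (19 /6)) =100035 /332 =301.31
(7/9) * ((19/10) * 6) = 133/15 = 8.87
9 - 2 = 7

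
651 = 651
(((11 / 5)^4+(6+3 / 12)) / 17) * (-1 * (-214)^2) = -849389861 / 10625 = -79942.58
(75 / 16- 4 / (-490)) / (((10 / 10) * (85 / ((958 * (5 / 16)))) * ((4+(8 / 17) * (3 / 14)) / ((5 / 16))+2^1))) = 8816953 / 8062208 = 1.09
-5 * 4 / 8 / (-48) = 5 / 96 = 0.05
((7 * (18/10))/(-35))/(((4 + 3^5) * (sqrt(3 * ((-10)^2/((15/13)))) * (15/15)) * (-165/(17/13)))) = 51 * sqrt(65)/573966250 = 0.00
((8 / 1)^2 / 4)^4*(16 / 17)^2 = 16777216 / 289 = 58052.65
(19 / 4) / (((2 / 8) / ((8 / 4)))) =38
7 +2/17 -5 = 36/17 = 2.12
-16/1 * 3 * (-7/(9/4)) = 448/3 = 149.33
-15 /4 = -3.75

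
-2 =-2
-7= -7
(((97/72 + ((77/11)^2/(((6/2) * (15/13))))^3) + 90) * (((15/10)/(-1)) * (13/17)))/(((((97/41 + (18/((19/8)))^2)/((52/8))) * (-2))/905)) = 966340783021361761/5850771652800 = 165164.67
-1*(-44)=44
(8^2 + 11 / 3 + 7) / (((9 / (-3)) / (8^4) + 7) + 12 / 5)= 4587520 / 577491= 7.94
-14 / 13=-1.08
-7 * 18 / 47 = -126 / 47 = -2.68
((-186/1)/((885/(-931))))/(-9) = -57722/2655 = -21.74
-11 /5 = -2.20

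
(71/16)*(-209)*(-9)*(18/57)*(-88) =-231957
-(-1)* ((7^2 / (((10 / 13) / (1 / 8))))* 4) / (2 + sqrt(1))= 637 / 60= 10.62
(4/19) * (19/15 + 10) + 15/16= 15091/4560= 3.31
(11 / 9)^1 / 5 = 11 / 45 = 0.24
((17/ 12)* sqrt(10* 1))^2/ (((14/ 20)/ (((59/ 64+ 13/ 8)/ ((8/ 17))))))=20020475/ 129024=155.17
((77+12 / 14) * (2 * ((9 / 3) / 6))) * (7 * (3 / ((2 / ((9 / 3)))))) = 4905 / 2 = 2452.50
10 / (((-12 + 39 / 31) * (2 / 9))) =-155 / 37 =-4.19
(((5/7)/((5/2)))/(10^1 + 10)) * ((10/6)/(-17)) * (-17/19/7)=1/5586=0.00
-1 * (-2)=2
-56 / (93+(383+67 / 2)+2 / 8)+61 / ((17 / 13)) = 1613119 / 34663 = 46.54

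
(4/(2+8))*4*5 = 8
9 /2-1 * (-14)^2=-383 /2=-191.50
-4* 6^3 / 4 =-216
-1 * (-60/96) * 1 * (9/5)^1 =9/8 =1.12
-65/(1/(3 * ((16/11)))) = -3120/11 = -283.64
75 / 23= 3.26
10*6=60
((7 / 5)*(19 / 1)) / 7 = 19 / 5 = 3.80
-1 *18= -18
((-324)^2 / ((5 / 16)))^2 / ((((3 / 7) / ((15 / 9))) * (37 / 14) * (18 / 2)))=3413194702848 / 185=18449701096.48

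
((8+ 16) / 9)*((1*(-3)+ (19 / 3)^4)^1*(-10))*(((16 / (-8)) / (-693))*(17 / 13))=-27216320 / 168399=-161.62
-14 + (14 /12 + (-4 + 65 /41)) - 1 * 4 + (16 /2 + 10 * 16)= 36593 /246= 148.75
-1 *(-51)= 51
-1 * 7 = -7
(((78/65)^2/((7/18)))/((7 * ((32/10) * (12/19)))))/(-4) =-513/7840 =-0.07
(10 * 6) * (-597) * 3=-107460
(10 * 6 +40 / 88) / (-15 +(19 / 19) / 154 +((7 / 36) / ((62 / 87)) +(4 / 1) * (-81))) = -3463320 / 19404629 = -0.18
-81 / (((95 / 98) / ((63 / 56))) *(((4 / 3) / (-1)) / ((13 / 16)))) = 1393119 / 24320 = 57.28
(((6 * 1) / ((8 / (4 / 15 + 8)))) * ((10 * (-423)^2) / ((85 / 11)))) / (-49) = -122029578 / 4165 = -29298.82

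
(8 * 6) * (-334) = -16032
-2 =-2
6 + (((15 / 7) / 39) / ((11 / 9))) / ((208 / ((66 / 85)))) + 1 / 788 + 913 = 29127691725 / 31694936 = 919.00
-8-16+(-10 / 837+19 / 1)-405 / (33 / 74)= -8407775 / 9207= -913.19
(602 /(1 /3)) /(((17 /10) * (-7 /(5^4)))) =-94852.94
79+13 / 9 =724 / 9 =80.44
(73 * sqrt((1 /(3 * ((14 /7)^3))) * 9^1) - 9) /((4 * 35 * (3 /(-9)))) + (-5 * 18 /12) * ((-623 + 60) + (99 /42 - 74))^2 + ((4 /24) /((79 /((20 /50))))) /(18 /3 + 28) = -23854667491217 /7896840 - 219 * sqrt(6) /560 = -3020787.44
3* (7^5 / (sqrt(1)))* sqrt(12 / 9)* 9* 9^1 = 2722734* sqrt(3) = 4715913.62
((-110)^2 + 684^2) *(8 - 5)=1439868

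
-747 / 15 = -249 / 5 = -49.80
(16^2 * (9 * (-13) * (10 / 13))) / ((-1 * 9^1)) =2560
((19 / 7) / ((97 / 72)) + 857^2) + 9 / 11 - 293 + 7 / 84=65801195345 / 89628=734158.92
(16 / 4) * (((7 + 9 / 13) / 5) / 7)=80 / 91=0.88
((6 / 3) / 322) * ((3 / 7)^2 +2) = 107 / 7889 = 0.01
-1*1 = -1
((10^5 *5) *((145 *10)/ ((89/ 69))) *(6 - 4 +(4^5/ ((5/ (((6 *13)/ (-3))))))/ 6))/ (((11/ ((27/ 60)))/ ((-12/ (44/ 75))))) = 4484916337500000/ 10769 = 416465441313.03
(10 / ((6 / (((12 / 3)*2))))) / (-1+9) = 5 / 3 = 1.67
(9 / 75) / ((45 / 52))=0.14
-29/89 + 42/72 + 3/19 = 8429/20292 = 0.42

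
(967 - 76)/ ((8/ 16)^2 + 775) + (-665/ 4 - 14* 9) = -3610813/ 12404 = -291.10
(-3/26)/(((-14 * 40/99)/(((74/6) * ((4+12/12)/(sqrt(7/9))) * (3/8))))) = 32967 * sqrt(7)/163072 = 0.53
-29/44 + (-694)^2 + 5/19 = 402647365/836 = 481635.60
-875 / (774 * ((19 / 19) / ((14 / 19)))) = -6125 / 7353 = -0.83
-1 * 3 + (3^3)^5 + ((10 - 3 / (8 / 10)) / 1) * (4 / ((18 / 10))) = 129140261 / 9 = 14348917.89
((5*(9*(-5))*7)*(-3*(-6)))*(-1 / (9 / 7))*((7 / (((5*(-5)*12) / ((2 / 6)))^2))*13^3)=753571 / 1800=418.65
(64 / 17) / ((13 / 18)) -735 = -161283 / 221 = -729.79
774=774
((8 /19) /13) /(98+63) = 0.00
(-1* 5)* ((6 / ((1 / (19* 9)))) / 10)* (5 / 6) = -855 / 2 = -427.50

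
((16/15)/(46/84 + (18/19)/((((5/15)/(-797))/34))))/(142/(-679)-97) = 2889824/20282619355675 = 0.00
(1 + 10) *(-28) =-308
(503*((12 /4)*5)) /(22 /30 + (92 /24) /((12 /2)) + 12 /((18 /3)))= 1358100 /607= 2237.40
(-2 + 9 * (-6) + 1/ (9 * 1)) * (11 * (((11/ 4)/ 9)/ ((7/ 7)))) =-60863/ 324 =-187.85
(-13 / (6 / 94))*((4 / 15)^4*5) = -5.15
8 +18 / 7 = 74 / 7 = 10.57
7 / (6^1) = 7 / 6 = 1.17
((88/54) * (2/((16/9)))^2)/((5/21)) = 693/80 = 8.66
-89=-89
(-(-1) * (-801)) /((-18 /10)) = 445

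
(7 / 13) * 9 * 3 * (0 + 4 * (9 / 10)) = 3402 / 65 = 52.34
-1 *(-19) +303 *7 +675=2815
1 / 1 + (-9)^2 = 82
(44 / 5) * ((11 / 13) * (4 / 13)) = 1936 / 845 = 2.29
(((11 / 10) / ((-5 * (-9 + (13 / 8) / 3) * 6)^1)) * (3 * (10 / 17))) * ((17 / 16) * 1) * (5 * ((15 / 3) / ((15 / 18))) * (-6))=-297 / 203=-1.46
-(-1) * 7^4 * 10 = 24010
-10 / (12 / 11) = -55 / 6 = -9.17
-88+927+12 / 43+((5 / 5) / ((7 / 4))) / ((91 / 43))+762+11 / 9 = 395113580 / 246519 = 1602.77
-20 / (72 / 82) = -205 / 9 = -22.78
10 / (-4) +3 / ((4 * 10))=-97 / 40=-2.42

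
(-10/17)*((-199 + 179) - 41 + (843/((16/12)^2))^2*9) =-1190366.51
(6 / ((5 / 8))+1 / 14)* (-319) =-215963 / 70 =-3085.19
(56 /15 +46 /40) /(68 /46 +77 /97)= 653683 /304140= 2.15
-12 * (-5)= 60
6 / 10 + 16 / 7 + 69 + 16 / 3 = 8108 / 105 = 77.22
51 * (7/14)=51/2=25.50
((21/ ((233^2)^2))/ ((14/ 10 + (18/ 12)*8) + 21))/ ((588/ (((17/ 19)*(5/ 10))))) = 0.00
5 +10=15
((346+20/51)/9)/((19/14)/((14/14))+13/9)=247324/18003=13.74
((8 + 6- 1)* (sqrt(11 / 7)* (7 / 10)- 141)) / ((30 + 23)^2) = -1833 / 2809 + 13* sqrt(77) / 28090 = -0.65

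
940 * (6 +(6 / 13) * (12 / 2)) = 107160 / 13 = 8243.08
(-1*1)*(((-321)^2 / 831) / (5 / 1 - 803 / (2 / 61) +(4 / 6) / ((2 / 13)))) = 206082 / 40689361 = 0.01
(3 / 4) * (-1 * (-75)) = 225 / 4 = 56.25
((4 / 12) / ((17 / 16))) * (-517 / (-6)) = 4136 / 153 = 27.03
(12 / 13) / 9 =4 / 39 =0.10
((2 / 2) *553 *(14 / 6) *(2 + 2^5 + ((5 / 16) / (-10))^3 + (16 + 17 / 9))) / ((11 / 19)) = 1125494384203 / 9732096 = 115647.69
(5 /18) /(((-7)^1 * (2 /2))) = -5 /126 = -0.04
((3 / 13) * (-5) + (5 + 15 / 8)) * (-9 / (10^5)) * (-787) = 842877 / 2080000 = 0.41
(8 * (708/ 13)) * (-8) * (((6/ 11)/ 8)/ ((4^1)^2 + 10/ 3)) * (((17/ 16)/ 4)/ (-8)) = 27081/ 66352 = 0.41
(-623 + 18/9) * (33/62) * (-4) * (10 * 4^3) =26231040/31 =846162.58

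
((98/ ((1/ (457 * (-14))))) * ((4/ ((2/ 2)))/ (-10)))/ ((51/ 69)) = 28842184/ 85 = 339319.81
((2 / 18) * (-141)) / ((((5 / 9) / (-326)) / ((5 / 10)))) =4596.60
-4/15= -0.27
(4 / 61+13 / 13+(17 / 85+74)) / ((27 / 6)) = 15304 / 915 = 16.73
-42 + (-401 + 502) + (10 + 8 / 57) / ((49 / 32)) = 183283 / 2793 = 65.62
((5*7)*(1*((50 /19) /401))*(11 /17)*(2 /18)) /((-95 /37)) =-142450 /22148433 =-0.01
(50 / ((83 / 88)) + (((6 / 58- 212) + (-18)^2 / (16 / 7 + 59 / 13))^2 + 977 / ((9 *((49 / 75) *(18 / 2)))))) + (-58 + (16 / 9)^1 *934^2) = 77084954403617362 / 48852816201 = 1577901.96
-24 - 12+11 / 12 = -421 / 12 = -35.08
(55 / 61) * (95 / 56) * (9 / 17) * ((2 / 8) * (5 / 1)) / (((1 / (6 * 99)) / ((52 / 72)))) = 100868625 / 232288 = 434.24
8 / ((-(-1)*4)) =2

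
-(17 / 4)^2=-289 / 16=-18.06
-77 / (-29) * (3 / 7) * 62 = 2046 / 29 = 70.55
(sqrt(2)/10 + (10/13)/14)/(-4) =-sqrt(2)/40 - 5/364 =-0.05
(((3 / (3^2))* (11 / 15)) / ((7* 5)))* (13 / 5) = 143 / 7875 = 0.02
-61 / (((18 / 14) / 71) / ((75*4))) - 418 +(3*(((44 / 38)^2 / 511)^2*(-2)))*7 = -14744294191139510 / 14584092789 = -1010984.67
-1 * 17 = -17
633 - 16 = 617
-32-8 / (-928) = -3711 / 116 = -31.99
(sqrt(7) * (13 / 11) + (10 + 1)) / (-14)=-11 / 14 - 13 * sqrt(7) / 154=-1.01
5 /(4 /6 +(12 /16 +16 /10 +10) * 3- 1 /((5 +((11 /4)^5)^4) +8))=201825002767863351086700 /1522433270812945180697447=0.13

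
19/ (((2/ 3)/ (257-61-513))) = -18069/ 2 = -9034.50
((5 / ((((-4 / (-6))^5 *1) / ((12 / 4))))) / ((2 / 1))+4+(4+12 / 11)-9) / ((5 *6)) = 40159 / 21120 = 1.90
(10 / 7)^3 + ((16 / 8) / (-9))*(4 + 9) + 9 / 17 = 0.56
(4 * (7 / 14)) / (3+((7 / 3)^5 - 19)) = 486 / 12919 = 0.04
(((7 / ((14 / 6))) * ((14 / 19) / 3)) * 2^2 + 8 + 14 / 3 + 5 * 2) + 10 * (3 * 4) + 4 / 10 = 41614 / 285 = 146.01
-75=-75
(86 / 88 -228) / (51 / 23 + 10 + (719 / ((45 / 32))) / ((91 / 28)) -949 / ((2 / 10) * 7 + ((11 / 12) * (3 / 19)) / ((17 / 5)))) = 1252492191405 / 2694060560444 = 0.46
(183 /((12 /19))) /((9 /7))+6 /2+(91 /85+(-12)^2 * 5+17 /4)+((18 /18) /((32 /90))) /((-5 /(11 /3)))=11647819 /12240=951.62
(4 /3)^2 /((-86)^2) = 4 /16641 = 0.00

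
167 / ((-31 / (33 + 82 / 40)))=-117067 / 620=-188.82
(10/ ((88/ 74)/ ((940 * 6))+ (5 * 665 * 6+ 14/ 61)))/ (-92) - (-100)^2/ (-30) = 1460247264805225/ 4380741866019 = 333.33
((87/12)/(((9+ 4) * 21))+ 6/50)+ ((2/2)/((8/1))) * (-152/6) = -27483/9100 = -3.02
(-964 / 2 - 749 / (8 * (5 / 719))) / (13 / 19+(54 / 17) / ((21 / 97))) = -1261210671 / 1388840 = -908.10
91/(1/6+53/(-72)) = -6552/41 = -159.80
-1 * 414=-414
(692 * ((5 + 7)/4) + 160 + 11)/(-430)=-2247/430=-5.23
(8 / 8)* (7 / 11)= 7 / 11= 0.64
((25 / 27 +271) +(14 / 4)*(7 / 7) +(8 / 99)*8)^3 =21041123.61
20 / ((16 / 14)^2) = 245 / 16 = 15.31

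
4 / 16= 1 / 4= 0.25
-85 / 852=-0.10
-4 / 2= -2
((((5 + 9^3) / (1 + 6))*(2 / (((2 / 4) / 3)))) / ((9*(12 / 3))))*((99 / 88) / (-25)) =-1101 / 700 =-1.57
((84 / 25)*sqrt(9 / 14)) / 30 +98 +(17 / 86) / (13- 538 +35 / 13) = 3*sqrt(14) / 125 +57225899 / 583940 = 98.09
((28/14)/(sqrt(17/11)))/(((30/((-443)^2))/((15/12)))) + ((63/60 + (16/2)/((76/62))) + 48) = 21119/380 + 196249 * sqrt(187)/204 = 13210.80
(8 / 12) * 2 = 4 / 3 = 1.33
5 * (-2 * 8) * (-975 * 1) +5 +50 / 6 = 234040 / 3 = 78013.33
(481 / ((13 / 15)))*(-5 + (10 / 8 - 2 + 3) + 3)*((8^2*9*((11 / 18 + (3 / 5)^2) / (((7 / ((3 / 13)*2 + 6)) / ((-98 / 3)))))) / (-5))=152117952 / 325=468055.24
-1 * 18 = -18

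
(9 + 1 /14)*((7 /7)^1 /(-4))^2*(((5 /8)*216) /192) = 5715 /14336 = 0.40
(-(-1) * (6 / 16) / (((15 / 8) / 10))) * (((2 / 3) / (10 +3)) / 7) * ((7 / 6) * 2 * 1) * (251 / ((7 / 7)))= 1004 / 117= 8.58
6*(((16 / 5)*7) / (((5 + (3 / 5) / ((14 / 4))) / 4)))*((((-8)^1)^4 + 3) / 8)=9640848 / 181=53264.35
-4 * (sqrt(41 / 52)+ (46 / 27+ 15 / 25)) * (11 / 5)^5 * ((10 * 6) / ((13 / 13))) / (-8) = 483153 * sqrt(533) / 8125+ 100173722 / 28125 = 4934.59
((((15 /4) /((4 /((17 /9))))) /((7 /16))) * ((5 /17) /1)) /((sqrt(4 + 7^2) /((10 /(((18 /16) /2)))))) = 4000 * sqrt(53) /10017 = 2.91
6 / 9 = 2 / 3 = 0.67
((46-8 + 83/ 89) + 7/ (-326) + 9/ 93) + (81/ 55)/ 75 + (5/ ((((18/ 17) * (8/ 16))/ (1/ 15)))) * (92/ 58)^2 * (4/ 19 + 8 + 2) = 29454172186257019/ 533562574767750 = 55.20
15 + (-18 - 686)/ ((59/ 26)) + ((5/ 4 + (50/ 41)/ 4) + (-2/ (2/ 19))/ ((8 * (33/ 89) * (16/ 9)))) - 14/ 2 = -1036381443/ 3405952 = -304.29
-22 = -22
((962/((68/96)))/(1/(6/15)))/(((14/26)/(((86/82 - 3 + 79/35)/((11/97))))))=25562063904/9392075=2721.66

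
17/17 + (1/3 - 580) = -1736/3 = -578.67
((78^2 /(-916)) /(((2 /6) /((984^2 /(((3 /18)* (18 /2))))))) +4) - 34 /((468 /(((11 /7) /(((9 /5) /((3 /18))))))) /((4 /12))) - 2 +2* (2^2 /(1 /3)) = -781587204336203 /60766524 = -12862134.49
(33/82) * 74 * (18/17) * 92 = 2021976/697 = 2900.97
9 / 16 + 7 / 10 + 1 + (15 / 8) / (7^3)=62233 / 27440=2.27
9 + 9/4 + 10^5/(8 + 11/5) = 2002295/204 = 9815.17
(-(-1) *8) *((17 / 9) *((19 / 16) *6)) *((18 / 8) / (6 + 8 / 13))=12597 / 344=36.62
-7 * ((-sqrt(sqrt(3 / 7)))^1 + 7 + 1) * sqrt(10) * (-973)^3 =921167317 * sqrt(10) * (-3^(1 / 4) * 7^(3 / 4) + 56) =146628842006.51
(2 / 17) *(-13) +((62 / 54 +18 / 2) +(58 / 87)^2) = 4160 / 459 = 9.06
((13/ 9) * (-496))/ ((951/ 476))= -3069248/ 8559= -358.60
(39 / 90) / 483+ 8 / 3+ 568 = 8268973 / 14490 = 570.67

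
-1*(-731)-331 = 400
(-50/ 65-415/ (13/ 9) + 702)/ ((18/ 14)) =37667/ 117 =321.94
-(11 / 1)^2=-121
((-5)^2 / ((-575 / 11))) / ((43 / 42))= -462 / 989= -0.47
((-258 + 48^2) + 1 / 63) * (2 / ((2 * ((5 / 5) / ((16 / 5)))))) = 2062384 / 315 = 6547.25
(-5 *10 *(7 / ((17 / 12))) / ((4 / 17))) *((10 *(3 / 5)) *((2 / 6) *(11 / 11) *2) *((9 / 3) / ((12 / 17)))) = -17850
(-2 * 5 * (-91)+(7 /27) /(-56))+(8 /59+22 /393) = 910.19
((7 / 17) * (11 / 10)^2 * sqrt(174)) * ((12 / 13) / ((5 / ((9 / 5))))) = 22869 * sqrt(174) / 138125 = 2.18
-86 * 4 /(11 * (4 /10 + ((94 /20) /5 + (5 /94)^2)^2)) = -16786102640000 /691850867851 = -24.26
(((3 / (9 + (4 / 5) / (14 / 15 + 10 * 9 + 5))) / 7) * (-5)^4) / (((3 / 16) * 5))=2878000 / 90741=31.72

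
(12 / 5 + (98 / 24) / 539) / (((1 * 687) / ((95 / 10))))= 30191 / 906840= 0.03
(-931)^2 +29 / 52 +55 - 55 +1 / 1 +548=45100149 / 52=867310.56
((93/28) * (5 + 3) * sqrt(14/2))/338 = 0.21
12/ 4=3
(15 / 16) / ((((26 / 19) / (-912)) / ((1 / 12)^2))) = -1805 / 416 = -4.34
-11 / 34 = -0.32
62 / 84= 31 / 42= 0.74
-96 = -96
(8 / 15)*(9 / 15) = 0.32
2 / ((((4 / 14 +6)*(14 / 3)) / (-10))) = -15 / 22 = -0.68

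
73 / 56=1.30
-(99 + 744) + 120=-723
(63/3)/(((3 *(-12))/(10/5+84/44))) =-301/132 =-2.28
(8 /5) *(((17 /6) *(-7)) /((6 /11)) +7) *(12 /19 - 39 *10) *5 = 1737708 /19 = 91458.32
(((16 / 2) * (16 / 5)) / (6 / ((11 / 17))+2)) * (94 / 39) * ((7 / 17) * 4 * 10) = 1852928 / 20553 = 90.15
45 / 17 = 2.65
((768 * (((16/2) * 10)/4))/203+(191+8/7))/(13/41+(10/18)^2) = 180546165/421834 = 428.00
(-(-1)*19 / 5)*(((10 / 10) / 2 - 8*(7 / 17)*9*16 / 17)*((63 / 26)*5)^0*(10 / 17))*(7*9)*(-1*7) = 27013.02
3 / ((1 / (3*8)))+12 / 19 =1380 / 19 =72.63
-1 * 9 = -9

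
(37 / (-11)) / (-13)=37 / 143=0.26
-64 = -64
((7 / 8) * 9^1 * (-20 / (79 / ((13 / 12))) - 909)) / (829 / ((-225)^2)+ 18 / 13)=-1489158523125 / 291360532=-5111.05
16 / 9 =1.78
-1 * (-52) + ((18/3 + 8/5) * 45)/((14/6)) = 1390/7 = 198.57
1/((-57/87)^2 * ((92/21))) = 17661/33212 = 0.53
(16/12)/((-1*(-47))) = 4/141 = 0.03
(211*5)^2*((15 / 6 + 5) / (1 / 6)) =50086125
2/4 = 1/2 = 0.50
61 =61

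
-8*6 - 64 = -112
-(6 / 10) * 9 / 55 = -27 / 275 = -0.10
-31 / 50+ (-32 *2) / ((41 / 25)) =-81271 / 2050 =-39.64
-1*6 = -6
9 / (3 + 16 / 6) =27 / 17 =1.59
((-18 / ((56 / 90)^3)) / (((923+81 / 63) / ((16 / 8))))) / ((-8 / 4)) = 164025 / 2028992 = 0.08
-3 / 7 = -0.43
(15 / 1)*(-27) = -405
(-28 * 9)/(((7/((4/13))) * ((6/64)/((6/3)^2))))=-6144/13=-472.62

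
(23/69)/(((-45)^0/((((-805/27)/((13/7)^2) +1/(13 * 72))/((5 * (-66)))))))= 315521/36138960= 0.01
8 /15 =0.53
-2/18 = -1/9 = -0.11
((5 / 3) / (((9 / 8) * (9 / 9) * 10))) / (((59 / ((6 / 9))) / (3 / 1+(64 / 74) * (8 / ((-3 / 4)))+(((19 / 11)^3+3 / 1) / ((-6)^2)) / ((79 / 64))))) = -1692395944 / 167334854643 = -0.01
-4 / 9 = -0.44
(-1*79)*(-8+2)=474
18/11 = 1.64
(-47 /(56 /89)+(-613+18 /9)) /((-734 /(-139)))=-5337461 /41104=-129.85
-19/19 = -1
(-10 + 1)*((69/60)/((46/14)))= -3.15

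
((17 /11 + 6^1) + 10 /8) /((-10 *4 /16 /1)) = -387 /110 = -3.52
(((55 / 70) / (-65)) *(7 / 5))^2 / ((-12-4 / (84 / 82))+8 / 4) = -2541 / 123370000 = -0.00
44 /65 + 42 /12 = 4.18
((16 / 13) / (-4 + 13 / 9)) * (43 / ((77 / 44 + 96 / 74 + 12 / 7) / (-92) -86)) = 25659648 / 106622945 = 0.24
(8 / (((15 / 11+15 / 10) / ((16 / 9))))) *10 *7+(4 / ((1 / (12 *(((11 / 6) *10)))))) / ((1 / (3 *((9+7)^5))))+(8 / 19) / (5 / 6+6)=174673238083888 / 63099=2768240987.72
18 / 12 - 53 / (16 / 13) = -665 / 16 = -41.56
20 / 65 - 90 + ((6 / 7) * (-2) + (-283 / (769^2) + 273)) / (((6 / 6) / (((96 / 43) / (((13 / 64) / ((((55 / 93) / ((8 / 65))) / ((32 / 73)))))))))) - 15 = 54350555323143 / 1668229381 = 32579.79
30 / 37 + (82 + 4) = 3212 / 37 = 86.81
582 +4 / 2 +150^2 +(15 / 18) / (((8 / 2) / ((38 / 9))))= 2493167 / 108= 23084.88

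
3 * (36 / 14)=54 / 7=7.71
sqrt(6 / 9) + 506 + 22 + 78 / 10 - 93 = sqrt(6) / 3 + 2214 / 5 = 443.62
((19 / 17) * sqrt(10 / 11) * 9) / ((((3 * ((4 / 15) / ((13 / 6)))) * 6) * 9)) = 1235 * sqrt(110) / 26928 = 0.48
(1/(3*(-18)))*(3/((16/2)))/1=-1/144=-0.01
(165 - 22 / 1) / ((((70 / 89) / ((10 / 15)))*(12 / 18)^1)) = 12727 / 70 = 181.81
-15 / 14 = -1.07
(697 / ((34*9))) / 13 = 0.18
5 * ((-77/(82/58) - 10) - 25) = -18340/41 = -447.32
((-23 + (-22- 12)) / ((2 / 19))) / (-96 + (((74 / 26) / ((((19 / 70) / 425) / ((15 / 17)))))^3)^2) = -81976414938366169 / 559622196571831993088494128913281344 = -0.00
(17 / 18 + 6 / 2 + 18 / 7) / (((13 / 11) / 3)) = 9031 / 546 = 16.54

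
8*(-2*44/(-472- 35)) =704/507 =1.39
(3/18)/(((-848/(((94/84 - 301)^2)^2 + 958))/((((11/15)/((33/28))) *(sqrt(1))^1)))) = -988994.76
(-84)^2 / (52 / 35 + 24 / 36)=370440 / 113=3278.23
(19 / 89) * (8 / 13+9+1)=2622 / 1157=2.27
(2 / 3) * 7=14 / 3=4.67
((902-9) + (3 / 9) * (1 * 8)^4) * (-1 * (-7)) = 15808.33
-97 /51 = -1.90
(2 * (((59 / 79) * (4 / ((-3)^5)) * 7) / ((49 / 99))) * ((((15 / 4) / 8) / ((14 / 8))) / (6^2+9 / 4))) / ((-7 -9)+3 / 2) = 25960 / 154580643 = 0.00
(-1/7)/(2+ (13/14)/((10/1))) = -0.07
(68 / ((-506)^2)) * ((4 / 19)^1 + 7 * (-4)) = -816 / 110561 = -0.01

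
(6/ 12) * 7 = 7/ 2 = 3.50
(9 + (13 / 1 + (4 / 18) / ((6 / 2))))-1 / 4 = 21.82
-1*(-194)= 194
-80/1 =-80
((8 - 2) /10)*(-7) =-21 /5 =-4.20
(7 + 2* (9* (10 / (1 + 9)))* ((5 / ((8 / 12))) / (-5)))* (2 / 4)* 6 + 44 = -16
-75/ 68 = -1.10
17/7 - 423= -2944/7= -420.57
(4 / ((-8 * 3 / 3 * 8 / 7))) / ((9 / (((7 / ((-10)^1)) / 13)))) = 49 / 18720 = 0.00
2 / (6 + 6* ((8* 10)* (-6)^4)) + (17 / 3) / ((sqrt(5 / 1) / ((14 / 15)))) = 1 / 311043 + 238* sqrt(5) / 225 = 2.37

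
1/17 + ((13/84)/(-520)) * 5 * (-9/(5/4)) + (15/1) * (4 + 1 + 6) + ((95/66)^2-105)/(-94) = 20241420499/121815540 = 166.16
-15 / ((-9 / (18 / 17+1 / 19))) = 1795 / 969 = 1.85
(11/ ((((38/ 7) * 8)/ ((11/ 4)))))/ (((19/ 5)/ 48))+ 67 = 75.80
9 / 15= 3 / 5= 0.60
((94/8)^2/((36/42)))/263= 15463/25248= 0.61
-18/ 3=-6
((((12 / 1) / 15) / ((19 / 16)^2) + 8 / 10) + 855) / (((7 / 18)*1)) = 27823374 / 12635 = 2202.09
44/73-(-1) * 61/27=5641/1971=2.86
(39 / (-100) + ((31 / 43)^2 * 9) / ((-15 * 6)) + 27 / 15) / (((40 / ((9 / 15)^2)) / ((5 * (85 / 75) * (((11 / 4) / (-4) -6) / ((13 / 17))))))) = -23294203131 / 38459200000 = -0.61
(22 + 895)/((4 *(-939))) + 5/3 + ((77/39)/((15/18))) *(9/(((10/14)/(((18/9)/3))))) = 8676761/406900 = 21.32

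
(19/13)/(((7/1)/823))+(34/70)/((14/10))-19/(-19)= 110317/637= 173.18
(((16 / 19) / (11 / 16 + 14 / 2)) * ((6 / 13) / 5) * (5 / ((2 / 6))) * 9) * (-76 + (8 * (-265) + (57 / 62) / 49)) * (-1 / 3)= 15370884864 / 15382913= 999.22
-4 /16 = -1 /4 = -0.25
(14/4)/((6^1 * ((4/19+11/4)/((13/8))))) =1729/5400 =0.32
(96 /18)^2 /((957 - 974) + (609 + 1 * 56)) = 32 /729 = 0.04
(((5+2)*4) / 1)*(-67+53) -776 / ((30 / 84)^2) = -161896 / 25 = -6475.84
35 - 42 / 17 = 553 / 17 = 32.53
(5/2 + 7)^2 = 361/4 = 90.25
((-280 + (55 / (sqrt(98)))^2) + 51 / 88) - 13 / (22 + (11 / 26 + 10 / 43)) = -27209304977 / 109218648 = -249.13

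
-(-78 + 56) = 22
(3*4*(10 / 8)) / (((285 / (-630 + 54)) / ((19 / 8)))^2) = 1728 / 5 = 345.60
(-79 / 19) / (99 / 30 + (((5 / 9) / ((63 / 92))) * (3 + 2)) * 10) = -447930 / 4725509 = -0.09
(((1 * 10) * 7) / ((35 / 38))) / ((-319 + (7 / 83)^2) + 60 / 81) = -7068114 / 29597927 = -0.24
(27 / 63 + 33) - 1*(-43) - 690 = -4295 / 7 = -613.57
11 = 11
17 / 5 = 3.40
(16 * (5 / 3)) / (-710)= -8 / 213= -0.04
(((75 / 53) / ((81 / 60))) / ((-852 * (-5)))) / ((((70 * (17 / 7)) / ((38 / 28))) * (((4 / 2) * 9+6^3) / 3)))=95 / 3772241928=0.00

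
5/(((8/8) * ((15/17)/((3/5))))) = 3.40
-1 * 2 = -2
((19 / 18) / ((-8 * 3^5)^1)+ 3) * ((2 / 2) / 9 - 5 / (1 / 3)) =-7032119 / 157464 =-44.66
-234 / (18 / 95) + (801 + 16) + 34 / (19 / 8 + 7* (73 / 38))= -1000122 / 2405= -415.85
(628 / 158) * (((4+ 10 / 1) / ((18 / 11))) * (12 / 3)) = 96712 / 711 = 136.02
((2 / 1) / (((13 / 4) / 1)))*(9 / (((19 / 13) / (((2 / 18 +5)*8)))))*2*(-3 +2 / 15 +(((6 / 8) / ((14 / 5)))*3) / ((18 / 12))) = -1441088 / 1995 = -722.35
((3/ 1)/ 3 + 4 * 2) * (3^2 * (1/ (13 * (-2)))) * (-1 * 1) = 81/ 26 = 3.12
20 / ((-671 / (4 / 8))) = -10 / 671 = -0.01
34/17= 2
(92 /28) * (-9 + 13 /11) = -1978 /77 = -25.69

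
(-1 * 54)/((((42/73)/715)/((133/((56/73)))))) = -651550185/56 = -11634824.73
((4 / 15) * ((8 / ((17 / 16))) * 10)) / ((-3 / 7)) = -7168 / 153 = -46.85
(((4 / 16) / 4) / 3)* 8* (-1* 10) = -5 / 3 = -1.67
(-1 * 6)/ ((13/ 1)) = -6/ 13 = -0.46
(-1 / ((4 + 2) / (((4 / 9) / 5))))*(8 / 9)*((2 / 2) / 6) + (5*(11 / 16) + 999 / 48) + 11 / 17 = 6170441 / 247860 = 24.89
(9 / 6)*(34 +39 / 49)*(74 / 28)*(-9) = -1703295 / 1372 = -1241.47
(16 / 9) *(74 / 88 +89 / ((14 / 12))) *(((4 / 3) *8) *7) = 3040640 / 297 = 10237.85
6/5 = 1.20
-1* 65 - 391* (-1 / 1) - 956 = -630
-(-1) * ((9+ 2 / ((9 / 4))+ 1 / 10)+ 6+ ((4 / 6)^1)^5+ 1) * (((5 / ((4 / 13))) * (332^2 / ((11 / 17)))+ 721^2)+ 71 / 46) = 69215402306621 / 1229580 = 56291906.43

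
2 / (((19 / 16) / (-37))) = -1184 / 19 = -62.32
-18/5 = -3.60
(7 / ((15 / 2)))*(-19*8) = -2128 / 15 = -141.87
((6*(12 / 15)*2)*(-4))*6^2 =-6912 / 5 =-1382.40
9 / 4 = 2.25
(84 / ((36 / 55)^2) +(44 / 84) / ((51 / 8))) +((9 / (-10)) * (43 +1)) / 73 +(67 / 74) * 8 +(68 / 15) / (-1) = 34420693081 / 173566260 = 198.31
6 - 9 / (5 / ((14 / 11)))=204 / 55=3.71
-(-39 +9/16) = 38.44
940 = 940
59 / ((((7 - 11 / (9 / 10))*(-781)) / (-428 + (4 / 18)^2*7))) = -2043760 / 330363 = -6.19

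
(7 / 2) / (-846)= -7 / 1692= -0.00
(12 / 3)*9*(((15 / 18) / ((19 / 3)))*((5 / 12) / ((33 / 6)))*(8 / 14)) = 300 / 1463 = 0.21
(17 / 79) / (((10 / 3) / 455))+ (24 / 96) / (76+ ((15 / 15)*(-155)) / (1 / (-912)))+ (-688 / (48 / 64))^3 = -931520292642314371 / 1206731952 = -771936378.33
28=28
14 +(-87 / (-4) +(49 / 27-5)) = 3517 / 108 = 32.56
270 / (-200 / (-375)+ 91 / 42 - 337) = -2700 / 3343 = -0.81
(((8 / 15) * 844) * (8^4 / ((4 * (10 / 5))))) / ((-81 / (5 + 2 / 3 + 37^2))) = -14256766976 / 3645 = -3911321.53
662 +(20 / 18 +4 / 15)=29852 / 45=663.38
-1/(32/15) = -15/32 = -0.47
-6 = -6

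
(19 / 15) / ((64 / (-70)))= -133 / 96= -1.39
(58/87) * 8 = 16/3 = 5.33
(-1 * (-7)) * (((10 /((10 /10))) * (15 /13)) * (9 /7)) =1350 /13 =103.85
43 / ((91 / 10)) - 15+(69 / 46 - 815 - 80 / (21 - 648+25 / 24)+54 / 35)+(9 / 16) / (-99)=-989032421409 / 1203041840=-822.11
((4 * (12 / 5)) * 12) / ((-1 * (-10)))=288 / 25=11.52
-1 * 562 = -562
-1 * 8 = -8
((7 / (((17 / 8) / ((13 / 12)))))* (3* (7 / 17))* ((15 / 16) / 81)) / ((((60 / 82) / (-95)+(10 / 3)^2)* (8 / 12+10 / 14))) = 17367805 / 5219418608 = 0.00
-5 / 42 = -0.12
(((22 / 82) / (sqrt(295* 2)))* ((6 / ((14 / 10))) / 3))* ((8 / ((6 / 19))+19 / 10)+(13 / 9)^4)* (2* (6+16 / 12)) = 501518138* sqrt(590) / 1666461195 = 7.31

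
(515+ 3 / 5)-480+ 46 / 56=5099 / 140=36.42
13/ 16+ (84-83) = 29/ 16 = 1.81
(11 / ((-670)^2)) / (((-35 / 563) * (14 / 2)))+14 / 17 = 1539621719 / 1869668500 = 0.82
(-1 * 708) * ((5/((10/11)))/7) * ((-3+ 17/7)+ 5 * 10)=-1347324/49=-27496.41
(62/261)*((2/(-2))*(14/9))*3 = -868/783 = -1.11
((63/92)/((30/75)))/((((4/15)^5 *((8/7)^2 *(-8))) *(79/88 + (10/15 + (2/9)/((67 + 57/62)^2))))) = -20576362695478734375/264943284492173312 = -77.66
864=864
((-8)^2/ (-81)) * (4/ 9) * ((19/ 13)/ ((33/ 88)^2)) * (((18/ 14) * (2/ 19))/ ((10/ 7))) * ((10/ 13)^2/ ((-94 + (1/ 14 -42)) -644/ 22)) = 0.00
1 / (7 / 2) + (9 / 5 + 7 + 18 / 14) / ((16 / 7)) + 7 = 6551 / 560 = 11.70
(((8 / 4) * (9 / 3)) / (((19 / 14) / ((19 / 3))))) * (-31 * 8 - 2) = -7000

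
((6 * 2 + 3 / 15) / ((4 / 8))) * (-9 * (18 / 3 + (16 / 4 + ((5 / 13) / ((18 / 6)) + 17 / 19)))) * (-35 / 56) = 373686 / 247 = 1512.90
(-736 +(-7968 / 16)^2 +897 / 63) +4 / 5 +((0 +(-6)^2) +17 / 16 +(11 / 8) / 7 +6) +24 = 415548499 / 1680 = 247350.30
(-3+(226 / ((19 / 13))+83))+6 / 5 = 22404 / 95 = 235.83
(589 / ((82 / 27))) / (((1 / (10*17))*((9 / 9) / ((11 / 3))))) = 4956435 / 41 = 120888.66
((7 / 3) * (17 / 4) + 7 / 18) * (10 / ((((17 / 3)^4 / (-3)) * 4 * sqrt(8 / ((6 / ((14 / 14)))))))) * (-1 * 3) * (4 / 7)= 21465 * sqrt(3) / 334084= 0.11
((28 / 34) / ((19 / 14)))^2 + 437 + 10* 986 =1074314129 / 104329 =10297.37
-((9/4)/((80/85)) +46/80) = -949/320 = -2.97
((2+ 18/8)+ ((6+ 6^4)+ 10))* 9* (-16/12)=-15795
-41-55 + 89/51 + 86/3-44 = -1863/17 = -109.59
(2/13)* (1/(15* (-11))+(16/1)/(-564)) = -178/33605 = -0.01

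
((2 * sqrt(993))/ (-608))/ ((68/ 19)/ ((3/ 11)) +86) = -0.00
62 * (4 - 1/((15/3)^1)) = 235.60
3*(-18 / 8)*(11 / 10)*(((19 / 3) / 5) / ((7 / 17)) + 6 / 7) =-5841 / 200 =-29.20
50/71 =0.70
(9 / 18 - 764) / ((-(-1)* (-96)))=509 / 64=7.95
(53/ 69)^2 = 2809/ 4761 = 0.59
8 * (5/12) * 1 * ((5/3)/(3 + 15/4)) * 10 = 2000/243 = 8.23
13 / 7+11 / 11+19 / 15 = 433 / 105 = 4.12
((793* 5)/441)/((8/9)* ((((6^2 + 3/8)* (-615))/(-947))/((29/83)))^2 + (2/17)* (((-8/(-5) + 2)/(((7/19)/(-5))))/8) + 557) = 81340726963912/41791979034776817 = 0.00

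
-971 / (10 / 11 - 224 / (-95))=-1014695 / 3414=-297.22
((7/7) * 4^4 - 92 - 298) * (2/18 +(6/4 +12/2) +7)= -17621/9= -1957.89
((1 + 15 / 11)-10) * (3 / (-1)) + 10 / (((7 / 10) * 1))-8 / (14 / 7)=2556 / 77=33.19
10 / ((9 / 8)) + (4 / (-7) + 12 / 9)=608 / 63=9.65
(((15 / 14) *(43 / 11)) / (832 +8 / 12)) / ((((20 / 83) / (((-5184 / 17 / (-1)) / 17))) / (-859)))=-8939788236 / 27793997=-321.64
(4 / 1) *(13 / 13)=4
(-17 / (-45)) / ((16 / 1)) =17 / 720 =0.02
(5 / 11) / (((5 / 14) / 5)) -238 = -2548 / 11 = -231.64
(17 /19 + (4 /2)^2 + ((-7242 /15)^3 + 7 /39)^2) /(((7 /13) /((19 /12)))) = 204243562425468454203688 /5484375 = 37240991439401655.47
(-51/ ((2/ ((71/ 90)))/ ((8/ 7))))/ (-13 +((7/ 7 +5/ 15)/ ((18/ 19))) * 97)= -21726/ 116725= -0.19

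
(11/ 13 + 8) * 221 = 1955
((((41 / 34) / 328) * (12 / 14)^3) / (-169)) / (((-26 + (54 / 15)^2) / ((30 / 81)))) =125 / 321253114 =0.00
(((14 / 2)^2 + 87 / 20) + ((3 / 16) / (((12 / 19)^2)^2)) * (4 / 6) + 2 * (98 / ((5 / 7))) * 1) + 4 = 55163665 / 165888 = 332.54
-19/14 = -1.36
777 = 777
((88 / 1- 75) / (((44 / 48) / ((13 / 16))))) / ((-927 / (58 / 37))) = -4901 / 251526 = -0.02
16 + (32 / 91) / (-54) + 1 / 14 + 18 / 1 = 167395 / 4914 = 34.06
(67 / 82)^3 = 0.55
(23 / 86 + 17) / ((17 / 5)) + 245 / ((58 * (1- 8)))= 94870 / 21199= 4.48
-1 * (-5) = 5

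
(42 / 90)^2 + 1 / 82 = 4243 / 18450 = 0.23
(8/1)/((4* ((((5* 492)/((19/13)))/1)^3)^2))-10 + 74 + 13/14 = 243094228685849869992473321167/3744025524314519449824000000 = 64.93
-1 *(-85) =85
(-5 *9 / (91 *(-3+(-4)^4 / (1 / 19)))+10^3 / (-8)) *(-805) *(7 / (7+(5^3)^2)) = 2781975350 / 61739561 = 45.06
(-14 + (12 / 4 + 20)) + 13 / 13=10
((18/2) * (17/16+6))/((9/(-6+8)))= 113/8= 14.12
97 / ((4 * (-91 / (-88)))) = 23.45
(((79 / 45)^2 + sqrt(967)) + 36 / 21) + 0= 67987 / 14175 + sqrt(967)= 35.89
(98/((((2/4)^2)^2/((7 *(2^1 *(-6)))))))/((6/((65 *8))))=-11415040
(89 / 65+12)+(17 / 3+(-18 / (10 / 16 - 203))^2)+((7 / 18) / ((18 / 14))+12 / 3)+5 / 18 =326021712619 / 13800412665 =23.62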